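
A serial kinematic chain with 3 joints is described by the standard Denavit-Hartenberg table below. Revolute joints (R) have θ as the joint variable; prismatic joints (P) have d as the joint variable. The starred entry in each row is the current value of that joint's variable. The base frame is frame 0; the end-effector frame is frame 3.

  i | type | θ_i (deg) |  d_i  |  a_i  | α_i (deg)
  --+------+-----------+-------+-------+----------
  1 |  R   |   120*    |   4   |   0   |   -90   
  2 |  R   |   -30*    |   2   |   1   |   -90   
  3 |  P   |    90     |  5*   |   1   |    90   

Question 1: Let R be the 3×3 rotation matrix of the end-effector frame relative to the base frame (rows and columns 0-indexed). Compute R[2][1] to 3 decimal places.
End-effector y-axis (col 1 of R) = (-0.2500,0.4330,-0.8660)
R[2][1] = -0.8660

-0.866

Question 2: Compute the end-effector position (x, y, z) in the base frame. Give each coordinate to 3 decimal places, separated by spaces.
-2.549 2.415 0.170

after link 1: o_1 = (0.0000, 0.0000, 4.0000)
after link 2: o_2 = (-2.1651, -0.2500, 4.5000)
after link 3: o_3 = (-2.5490, 2.4151, 0.1699)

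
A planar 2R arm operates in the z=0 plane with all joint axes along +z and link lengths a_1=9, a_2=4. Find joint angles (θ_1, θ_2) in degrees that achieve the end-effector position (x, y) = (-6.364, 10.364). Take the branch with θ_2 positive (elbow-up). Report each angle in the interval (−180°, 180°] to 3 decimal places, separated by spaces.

cos θ_2 = (147.9130−9²−4²)/(2·9·4) = 0.7071; θ_2 = 44.9985° (elbow-up)
β = atan2(10.3640,-6.3640) = 121.5519°; ψ = atan2(2.8284,11.8285) = 13.4477°
θ_1 = β − ψ = 108.1042°

108.104 44.999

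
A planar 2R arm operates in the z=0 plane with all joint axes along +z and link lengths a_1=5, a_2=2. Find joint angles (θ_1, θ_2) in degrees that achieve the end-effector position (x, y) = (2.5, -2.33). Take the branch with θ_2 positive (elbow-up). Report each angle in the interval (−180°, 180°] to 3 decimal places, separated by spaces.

-59.997 150.003

cos θ_2 = (11.6789−5²−2²)/(2·5·2) = -0.8661; θ_2 = 150.0034° (elbow-up)
β = atan2(-2.3300,2.5000) = -42.9842°; ψ = atan2(0.9999,3.2679) = 17.0129°
θ_1 = β − ψ = -59.9971°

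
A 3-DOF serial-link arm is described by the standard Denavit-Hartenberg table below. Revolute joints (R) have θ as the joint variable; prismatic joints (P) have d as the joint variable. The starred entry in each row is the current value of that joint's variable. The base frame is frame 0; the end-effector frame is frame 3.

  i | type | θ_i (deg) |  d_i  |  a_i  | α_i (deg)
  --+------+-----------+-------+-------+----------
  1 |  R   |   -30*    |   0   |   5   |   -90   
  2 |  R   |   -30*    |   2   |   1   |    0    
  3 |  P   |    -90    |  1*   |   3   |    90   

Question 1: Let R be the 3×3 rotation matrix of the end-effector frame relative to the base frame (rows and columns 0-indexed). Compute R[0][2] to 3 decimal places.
-0.750

End-effector z-axis (col 2 of R) = (-0.7500,0.4330,-0.5000)
R[0][2] = -0.7500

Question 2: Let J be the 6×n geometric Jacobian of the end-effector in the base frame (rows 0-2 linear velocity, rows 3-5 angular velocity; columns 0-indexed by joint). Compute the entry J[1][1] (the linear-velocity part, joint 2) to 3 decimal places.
-1.549

axis z_1 = (0.5000,0.8660,0.0000); lever o_n−o_1 = (0.9510,2.9151,3.0981)
cross product → J_v[:, 1] = (2.6830,-1.5490,0.6340)
J_ω[:, 1] = z_1
entry J[1][1] = -1.5490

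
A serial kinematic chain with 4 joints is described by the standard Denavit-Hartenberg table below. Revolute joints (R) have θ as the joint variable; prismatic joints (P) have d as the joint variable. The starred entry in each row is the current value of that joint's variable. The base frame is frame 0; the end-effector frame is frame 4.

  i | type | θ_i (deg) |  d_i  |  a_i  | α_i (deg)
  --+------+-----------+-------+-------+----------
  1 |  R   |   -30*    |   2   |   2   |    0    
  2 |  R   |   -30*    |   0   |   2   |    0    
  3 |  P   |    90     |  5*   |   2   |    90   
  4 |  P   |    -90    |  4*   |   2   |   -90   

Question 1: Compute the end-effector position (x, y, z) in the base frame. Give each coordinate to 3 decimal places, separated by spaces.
6.464 -5.196 5.000

after link 1: o_1 = (1.7321, -1.0000, 2.0000)
after link 2: o_2 = (2.7321, -2.7321, 2.0000)
after link 3: o_3 = (4.4641, -1.7321, 7.0000)
after link 4: o_4 = (6.4641, -5.1962, 5.0000)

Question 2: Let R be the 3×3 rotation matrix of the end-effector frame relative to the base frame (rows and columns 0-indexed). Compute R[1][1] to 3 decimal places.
End-effector y-axis (col 1 of R) = (-0.5000,0.8660,-0.0000)
R[1][1] = 0.8660

0.866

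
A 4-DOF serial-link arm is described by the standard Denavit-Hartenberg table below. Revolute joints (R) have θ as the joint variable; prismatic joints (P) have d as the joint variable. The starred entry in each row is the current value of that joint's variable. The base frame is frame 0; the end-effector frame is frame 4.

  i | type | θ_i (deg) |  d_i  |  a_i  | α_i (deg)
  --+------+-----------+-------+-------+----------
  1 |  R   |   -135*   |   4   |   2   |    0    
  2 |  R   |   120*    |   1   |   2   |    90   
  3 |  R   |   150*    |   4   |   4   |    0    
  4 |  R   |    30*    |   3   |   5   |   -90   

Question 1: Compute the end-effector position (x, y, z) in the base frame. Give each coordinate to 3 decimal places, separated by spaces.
-9.470 -6.503 7.000

after link 1: o_1 = (-1.4142, -1.4142, 4.0000)
after link 2: o_2 = (0.5176, -1.9319, 5.0000)
after link 3: o_3 = (-3.8637, -4.8990, 7.0000)
after link 4: o_4 = (-9.4698, -6.5027, 7.0000)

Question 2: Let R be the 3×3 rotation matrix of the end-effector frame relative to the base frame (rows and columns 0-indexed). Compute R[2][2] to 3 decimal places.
End-effector z-axis (col 2 of R) = (-0.0000,-0.0000,-1.0000)
R[2][2] = -1.0000

-1.000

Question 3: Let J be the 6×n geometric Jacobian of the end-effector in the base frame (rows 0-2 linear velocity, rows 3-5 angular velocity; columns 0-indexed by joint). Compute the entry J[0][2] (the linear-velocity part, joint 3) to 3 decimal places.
axis z_2 = (-0.2588,-0.9659,0.0000); lever o_n−o_2 = (-9.9874,-4.5708,2.0000)
cross product → J_v[:, 2] = (-1.9319,0.5176,-8.4641)
J_ω[:, 2] = z_2
entry J[0][2] = -1.9319

-1.932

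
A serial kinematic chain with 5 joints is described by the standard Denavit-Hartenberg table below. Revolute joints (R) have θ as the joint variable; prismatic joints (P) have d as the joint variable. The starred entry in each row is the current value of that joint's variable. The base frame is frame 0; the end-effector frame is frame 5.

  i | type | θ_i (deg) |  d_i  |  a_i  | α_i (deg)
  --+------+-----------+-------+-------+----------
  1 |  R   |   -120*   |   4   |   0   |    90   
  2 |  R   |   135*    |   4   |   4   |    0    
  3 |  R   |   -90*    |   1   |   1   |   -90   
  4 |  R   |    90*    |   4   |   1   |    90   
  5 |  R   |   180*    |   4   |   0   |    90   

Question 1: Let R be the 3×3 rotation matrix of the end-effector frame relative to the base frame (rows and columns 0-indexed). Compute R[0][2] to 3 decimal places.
End-effector z-axis (col 2 of R) = (0.3536,0.6124,0.7071)
R[0][2] = 0.3536

0.354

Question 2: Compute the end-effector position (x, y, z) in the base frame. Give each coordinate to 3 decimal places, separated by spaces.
after link 1: o_1 = (0.0000, 0.0000, 4.0000)
after link 2: o_2 = (-2.0499, 4.4495, 6.8284)
after link 3: o_3 = (-3.2695, 4.3371, 7.5355)
after link 4: o_4 = (-0.9892, 6.2866, 10.3640)
after link 5: o_5 = (-2.4034, 3.8371, 13.1924)

-2.403 3.837 13.192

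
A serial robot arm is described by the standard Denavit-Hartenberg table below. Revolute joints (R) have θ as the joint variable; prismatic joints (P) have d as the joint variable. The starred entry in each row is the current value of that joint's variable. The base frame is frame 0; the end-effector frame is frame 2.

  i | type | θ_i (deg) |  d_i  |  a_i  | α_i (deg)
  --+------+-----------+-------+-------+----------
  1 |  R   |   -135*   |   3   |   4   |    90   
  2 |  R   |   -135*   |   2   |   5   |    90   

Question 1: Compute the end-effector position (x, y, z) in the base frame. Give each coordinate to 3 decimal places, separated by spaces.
-1.743 1.086 -0.536

after link 1: o_1 = (-2.8284, -2.8284, 3.0000)
after link 2: o_2 = (-1.7426, 1.0858, -0.5355)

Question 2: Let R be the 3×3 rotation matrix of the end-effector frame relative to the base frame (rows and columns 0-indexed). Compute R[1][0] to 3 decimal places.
0.500

End-effector x-axis (col 0 of R) = (0.5000,0.5000,-0.7071)
R[1][0] = 0.5000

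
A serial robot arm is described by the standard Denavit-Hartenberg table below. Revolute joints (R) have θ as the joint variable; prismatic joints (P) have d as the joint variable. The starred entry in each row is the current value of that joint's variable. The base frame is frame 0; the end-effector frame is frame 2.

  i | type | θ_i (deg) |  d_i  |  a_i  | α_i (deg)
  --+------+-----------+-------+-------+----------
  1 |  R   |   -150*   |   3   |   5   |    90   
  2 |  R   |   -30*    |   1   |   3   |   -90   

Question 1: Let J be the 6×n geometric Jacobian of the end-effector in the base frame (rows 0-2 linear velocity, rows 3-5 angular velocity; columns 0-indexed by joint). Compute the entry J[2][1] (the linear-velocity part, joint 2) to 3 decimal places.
2.598

axis z_1 = (-0.5000,0.8660,0.0000); lever o_n−o_1 = (-2.7500,-0.4330,-1.5000)
cross product → J_v[:, 1] = (-1.2990,-0.7500,2.5981)
J_ω[:, 1] = z_1
entry J[2][1] = 2.5981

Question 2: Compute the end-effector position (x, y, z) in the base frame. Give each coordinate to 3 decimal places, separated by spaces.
after link 1: o_1 = (-4.3301, -2.5000, 3.0000)
after link 2: o_2 = (-7.0801, -2.9330, 1.5000)

-7.080 -2.933 1.500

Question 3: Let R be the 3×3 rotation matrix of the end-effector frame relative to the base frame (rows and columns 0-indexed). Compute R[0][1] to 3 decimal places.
0.500

End-effector y-axis (col 1 of R) = (0.5000,-0.8660,-0.0000)
R[0][1] = 0.5000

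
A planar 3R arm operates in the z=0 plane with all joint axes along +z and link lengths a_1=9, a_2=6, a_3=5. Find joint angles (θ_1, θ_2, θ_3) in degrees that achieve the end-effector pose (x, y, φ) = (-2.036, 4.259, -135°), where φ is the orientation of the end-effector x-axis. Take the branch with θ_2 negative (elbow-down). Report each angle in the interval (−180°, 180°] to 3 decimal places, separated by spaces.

wrist centre = target − a_3·(cos φ, sin φ) = (1.4995, 7.7945)
cos θ_2 = (63.0034−9²−6²)/(2·9·6) = -0.5000; θ_2 = -119.9979° (elbow-down)
β = atan2(7.7945,1.4995) = 79.1103°; ψ = atan2(-5.1963,6.0002) = -40.8931°
θ_1 = β − ψ = 120.0034°
θ_3 = φ − θ_1 − θ_2 = -135.0055° (wrapped to (-180°,180°])

120.003 -119.998 -135.005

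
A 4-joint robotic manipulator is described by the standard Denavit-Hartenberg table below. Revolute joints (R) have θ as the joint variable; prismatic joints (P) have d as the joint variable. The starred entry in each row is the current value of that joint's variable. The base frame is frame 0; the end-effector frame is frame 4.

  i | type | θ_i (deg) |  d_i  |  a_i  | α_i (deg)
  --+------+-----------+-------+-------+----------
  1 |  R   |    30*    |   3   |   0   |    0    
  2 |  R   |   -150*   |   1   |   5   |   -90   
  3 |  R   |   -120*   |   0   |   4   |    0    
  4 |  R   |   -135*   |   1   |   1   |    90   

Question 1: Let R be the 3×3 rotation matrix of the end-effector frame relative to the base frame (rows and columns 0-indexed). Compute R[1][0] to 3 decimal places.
End-effector x-axis (col 0 of R) = (0.1294,0.2241,-0.9659)
R[1][0] = 0.2241

0.224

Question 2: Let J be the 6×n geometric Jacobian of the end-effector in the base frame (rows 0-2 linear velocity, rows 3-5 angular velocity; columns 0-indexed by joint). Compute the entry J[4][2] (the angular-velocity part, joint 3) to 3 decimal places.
-0.500

axis z_2 = (0.8660,-0.5000,0.0000); lever o_n−o_2 = (1.9954,1.4562,2.4982)
cross product → J_v[:, 2] = (-1.2491,-2.1635,2.2588)
J_ω[:, 2] = z_2
entry J[4][2] = -0.5000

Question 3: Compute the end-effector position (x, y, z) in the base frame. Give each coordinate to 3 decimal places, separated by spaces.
-0.505 -2.874 6.498

after link 1: o_1 = (0.0000, 0.0000, 3.0000)
after link 2: o_2 = (-2.5000, -4.3301, 4.0000)
after link 3: o_3 = (-1.5000, -2.5981, 7.4641)
after link 4: o_4 = (-0.5046, -2.8739, 6.4982)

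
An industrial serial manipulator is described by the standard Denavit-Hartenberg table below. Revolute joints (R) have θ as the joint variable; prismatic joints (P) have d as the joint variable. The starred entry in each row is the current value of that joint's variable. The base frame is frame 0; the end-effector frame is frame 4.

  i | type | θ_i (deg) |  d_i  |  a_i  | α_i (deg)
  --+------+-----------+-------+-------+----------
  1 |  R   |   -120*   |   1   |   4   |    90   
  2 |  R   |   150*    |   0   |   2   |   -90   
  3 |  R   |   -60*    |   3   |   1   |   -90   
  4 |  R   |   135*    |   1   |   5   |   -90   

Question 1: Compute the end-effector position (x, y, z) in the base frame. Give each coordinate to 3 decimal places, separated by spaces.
after link 1: o_1 = (-2.0000, -3.4641, 1.0000)
after link 2: o_2 = (-1.1340, -1.9641, 2.0000)
after link 3: o_3 = (-0.9175, 0.1429, -0.3481)
after link 4: o_4 = (0.8928, -3.8452, 2.2629)

0.893 -3.845 2.263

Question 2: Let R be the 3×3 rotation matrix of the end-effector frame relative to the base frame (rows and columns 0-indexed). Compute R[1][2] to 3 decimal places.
End-effector z-axis (col 2 of R) = (0.5540,-0.2652,-0.7891)
R[1][2] = -0.2652

-0.265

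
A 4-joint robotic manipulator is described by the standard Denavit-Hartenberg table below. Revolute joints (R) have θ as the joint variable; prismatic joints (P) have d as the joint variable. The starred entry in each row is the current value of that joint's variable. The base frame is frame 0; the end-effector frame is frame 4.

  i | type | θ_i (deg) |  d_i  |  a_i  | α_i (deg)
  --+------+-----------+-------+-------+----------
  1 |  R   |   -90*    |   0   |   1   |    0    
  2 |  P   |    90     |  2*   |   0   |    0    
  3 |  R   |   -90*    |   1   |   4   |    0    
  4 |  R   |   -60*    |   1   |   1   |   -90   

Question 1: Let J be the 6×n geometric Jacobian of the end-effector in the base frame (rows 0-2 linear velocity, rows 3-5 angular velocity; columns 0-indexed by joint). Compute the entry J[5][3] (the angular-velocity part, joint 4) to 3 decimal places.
axis z_3 = (0.0000,0.0000,1.0000); lever o_n−o_3 = (-0.8660,-0.5000,1.0000)
cross product → J_v[:, 3] = (0.5000,-0.8660,0.0000)
J_ω[:, 3] = z_3
entry J[5][3] = 1.0000

1.000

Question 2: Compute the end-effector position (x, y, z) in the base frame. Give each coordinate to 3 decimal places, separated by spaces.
after link 1: o_1 = (0.0000, -1.0000, 0.0000)
after link 2: o_2 = (0.0000, -1.0000, 2.0000)
after link 3: o_3 = (0.0000, -5.0000, 3.0000)
after link 4: o_4 = (-0.8660, -5.5000, 4.0000)

-0.866 -5.500 4.000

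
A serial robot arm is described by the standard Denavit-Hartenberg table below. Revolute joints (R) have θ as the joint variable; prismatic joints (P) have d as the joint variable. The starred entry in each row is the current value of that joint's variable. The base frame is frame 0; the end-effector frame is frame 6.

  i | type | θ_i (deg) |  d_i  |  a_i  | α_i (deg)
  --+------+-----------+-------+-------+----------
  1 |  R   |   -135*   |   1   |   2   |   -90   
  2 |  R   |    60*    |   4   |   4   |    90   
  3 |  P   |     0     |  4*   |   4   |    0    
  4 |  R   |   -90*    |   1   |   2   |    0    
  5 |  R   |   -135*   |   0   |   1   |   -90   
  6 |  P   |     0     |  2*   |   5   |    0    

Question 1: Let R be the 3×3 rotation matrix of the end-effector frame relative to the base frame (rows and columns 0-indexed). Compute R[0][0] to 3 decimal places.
0.750

End-effector x-axis (col 0 of R) = (0.7500,-0.2500,0.6124)
R[0][0] = 0.7500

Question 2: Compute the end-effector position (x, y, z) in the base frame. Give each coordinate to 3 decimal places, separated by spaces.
-1.890 -8.719 1.471

after link 1: o_1 = (-1.4142, -1.4142, 1.0000)
after link 2: o_2 = (0.0000, -5.6569, -2.4641)
after link 3: o_3 = (-3.8637, -9.5206, -3.9282)
after link 4: o_4 = (-5.8903, -8.7187, -3.4282)
after link 5: o_5 = (-5.1403, -8.9687, -2.8158)
after link 6: o_6 = (-1.8903, -8.7187, 1.4708)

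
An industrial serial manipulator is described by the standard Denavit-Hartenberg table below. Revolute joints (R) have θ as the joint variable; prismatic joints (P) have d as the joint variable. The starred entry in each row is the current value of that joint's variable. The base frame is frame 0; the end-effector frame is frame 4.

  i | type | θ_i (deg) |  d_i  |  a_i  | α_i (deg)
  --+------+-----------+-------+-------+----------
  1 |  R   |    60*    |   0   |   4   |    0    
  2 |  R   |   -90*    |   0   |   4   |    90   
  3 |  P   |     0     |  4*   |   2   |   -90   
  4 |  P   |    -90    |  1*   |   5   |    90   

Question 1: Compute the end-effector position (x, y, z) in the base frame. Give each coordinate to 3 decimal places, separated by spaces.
2.696 -7.330 1.000

after link 1: o_1 = (2.0000, 3.4641, 0.0000)
after link 2: o_2 = (5.4641, 1.4641, 0.0000)
after link 3: o_3 = (5.1962, -3.0000, 0.0000)
after link 4: o_4 = (2.6962, -7.3301, 1.0000)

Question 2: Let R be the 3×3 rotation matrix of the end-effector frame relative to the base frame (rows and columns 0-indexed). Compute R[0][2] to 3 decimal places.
End-effector z-axis (col 2 of R) = (-0.8660,0.5000,0.0000)
R[0][2] = -0.8660

-0.866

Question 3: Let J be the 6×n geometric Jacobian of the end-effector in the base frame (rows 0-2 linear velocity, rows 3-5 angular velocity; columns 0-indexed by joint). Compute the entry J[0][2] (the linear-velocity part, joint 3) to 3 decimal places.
prismatic axis z_2 = (-0.5000,-0.8660,0.0000)
J_v[:, 2] = z_2; J_ω[:, 2] = (0,0,0)
entry J[0][2] = -0.5000

-0.500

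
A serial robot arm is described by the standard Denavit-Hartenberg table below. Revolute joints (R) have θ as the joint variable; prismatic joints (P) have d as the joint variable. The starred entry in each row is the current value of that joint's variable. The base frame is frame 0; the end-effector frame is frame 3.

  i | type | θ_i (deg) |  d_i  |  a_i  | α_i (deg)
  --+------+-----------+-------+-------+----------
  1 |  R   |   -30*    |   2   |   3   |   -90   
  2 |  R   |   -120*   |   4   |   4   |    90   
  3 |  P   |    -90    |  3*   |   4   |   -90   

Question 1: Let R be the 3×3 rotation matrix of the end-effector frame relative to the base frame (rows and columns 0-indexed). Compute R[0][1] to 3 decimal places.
0.750

End-effector y-axis (col 1 of R) = (0.7500,-0.4330,0.5000)
R[0][1] = 0.7500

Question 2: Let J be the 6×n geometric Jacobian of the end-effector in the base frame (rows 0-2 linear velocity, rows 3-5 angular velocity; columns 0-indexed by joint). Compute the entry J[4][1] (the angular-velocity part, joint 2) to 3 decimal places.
axis z_1 = (0.5000,0.8660,0.0000); lever o_n−o_1 = (-3.9821,2.2990,1.9641)
cross product → J_v[:, 1] = (1.7010,-0.9821,4.5981)
J_ω[:, 1] = z_1
entry J[4][1] = 0.8660

0.866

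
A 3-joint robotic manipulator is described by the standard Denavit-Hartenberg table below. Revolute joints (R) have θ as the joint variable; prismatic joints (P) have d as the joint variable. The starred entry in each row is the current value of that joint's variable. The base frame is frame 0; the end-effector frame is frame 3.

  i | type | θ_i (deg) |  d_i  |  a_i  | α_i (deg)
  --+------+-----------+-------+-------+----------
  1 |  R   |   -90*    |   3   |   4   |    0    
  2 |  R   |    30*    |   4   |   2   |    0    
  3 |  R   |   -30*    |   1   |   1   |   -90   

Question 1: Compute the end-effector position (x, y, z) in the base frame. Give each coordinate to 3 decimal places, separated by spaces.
1.000 -6.732 8.000

after link 1: o_1 = (0.0000, -4.0000, 3.0000)
after link 2: o_2 = (1.0000, -5.7321, 7.0000)
after link 3: o_3 = (1.0000, -6.7321, 8.0000)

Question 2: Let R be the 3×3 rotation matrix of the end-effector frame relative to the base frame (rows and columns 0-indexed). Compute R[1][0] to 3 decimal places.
End-effector x-axis (col 0 of R) = (0.0000,-1.0000,0.0000)
R[1][0] = -1.0000

-1.000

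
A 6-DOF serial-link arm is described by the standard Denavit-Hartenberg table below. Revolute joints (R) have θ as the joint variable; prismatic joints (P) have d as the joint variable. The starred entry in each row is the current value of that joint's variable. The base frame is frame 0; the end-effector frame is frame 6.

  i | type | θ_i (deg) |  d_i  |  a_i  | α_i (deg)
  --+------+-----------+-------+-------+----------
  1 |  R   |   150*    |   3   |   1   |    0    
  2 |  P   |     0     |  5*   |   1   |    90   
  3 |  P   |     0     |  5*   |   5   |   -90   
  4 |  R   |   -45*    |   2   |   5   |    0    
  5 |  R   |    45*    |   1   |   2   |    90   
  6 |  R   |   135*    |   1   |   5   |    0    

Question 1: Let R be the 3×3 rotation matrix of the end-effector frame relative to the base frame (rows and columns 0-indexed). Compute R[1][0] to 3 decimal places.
End-effector x-axis (col 0 of R) = (0.6124,-0.3536,0.7071)
R[1][0] = -0.3536

-0.354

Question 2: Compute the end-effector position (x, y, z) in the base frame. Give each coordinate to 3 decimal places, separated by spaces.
-3.026 12.758 14.536

after link 1: o_1 = (-0.8660, 0.5000, 3.0000)
after link 2: o_2 = (-1.7321, 1.0000, 8.0000)
after link 3: o_3 = (-3.5622, 7.8301, 8.0000)
after link 4: o_4 = (-4.8563, 12.6598, 10.0000)
after link 5: o_5 = (-6.5883, 13.6598, 11.0000)
after link 6: o_6 = (-3.0265, 12.7580, 14.5355)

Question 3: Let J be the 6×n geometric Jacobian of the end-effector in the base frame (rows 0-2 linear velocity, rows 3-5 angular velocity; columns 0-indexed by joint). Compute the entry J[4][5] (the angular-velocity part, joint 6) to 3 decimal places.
axis z_5 = (0.5000,0.8660,0.0000); lever o_n−o_5 = (3.5619,-0.9017,3.5355)
cross product → J_v[:, 5] = (3.0619,-1.7678,-3.5355)
J_ω[:, 5] = z_5
entry J[4][5] = 0.8660

0.866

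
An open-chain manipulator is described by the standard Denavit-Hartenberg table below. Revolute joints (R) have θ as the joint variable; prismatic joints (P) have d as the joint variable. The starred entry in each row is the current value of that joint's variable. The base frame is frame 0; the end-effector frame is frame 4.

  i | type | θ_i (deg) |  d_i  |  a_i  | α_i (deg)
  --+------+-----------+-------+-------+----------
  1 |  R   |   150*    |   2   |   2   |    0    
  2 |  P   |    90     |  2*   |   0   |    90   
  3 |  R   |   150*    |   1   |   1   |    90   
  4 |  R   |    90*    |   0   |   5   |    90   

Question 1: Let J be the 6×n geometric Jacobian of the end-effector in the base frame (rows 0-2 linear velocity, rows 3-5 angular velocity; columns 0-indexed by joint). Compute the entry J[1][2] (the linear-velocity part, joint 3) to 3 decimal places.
axis z_2 = (-0.8660,0.5000,0.0000); lever o_n−o_2 = (-4.7631,3.7500,0.5000)
cross product → J_v[:, 2] = (0.2500,0.4330,-0.8660)
J_ω[:, 2] = z_2
entry J[1][2] = 0.4330

0.433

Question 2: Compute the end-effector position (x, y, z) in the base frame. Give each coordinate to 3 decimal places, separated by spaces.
after link 1: o_1 = (-1.7321, 1.0000, 2.0000)
after link 2: o_2 = (-1.7321, 1.0000, 4.0000)
after link 3: o_3 = (-2.1651, 2.2500, 4.5000)
after link 4: o_4 = (-6.4952, 4.7500, 4.5000)

-6.495 4.750 4.500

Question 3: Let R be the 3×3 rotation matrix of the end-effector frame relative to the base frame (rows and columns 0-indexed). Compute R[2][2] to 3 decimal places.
0.500

End-effector z-axis (col 2 of R) = (0.4330,0.7500,0.5000)
R[2][2] = 0.5000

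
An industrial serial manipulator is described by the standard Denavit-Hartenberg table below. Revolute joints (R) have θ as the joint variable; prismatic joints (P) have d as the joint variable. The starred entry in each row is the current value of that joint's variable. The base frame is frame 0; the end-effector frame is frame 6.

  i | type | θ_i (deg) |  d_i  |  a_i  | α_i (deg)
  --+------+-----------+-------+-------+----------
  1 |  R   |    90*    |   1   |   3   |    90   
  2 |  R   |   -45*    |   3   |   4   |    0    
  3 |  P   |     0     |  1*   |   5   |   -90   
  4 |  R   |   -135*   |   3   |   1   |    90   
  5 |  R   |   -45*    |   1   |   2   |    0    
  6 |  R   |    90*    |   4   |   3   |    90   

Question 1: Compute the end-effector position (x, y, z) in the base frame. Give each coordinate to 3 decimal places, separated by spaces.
3.672 7.218 2.025

after link 1: o_1 = (0.0000, 3.0000, 1.0000)
after link 2: o_2 = (3.0000, 5.8284, -1.8284)
after link 3: o_3 = (4.0000, 9.3640, -5.3640)
after link 4: o_4 = (4.7071, 10.9853, -2.7426)
after link 5: o_5 = (5.0000, 8.7782, -2.5355)
after link 6: o_6 = (3.6716, 7.2175, 2.0251)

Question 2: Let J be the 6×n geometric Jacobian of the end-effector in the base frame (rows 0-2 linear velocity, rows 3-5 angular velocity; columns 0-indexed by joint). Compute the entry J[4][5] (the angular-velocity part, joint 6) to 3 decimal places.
-0.500

axis z_5 = (-0.7071,-0.5000,0.5000); lever o_n−o_5 = (-1.3284,-1.5607,4.5607)
cross product → J_v[:, 5] = (-1.5000,2.5607,0.4393)
J_ω[:, 5] = z_5
entry J[4][5] = -0.5000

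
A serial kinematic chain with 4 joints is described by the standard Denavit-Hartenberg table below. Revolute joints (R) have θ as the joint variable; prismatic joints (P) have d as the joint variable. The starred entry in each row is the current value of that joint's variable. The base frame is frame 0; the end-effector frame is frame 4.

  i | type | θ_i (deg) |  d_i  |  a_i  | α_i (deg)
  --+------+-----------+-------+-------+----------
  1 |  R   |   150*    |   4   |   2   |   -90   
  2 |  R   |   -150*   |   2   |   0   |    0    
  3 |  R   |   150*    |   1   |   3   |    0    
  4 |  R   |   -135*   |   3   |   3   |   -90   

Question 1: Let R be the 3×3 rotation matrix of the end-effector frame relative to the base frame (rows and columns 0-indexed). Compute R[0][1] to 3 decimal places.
0.500

End-effector y-axis (col 1 of R) = (0.5000,0.8660,-0.0000)
R[0][1] = 0.5000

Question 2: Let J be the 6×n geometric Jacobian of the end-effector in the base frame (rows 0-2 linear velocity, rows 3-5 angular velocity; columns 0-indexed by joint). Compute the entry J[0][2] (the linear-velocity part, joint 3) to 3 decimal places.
-1.837

axis z_2 = (-0.5000,-0.8660,0.0000); lever o_n−o_2 = (-2.7610,-3.0248,2.1213)
cross product → J_v[:, 2] = (-1.8371,1.0607,-0.8787)
J_ω[:, 2] = z_2
entry J[0][2] = -1.8371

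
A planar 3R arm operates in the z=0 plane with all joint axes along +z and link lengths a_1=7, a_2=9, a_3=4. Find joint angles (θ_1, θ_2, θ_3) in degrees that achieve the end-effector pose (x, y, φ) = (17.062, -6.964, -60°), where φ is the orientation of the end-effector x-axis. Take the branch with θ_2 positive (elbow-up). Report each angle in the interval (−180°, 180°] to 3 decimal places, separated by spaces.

-30.003 30.006 -60.003

wrist centre = target − a_3·(cos φ, sin φ) = (15.0620, -3.4999)
cos θ_2 = (239.1131−7²−9²)/(2·7·9) = 0.8660; θ_2 = 30.0055° (elbow-up)
β = atan2(-3.4999,15.0620) = -13.0815°; ψ = atan2(4.5008,14.7938) = 16.9215°
θ_1 = β − ψ = -30.0029°
θ_3 = φ − θ_1 − θ_2 = -60.0026° (wrapped to (-180°,180°])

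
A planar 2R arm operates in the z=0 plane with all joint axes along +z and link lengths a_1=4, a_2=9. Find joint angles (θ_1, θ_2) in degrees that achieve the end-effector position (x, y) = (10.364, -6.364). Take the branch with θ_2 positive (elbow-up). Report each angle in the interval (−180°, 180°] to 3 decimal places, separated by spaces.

-63.103 44.999

cos θ_2 = (147.9130−4²−9²)/(2·4·9) = 0.7071; θ_2 = 44.9985° (elbow-up)
β = atan2(-6.3640,10.3640) = -31.5519°; ψ = atan2(6.3638,10.3641) = 31.5508°
θ_1 = β − ψ = -63.1028°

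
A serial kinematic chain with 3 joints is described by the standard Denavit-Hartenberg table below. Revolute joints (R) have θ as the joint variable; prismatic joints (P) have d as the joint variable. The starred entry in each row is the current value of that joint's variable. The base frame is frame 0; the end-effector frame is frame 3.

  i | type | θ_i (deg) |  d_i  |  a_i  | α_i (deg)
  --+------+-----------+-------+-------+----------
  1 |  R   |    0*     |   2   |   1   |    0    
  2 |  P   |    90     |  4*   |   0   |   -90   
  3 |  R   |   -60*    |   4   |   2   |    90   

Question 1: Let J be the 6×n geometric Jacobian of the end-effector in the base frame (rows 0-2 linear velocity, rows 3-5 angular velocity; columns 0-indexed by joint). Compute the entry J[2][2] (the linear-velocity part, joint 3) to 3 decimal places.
-1.000

axis z_2 = (-1.0000,0.0000,0.0000); lever o_n−o_2 = (-4.0000,1.0000,1.7321)
cross product → J_v[:, 2] = (0.0000,1.7321,-1.0000)
J_ω[:, 2] = z_2
entry J[2][2] = -1.0000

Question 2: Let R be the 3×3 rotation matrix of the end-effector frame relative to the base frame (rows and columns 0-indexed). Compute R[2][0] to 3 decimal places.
End-effector x-axis (col 0 of R) = (0.0000,0.5000,0.8660)
R[2][0] = 0.8660

0.866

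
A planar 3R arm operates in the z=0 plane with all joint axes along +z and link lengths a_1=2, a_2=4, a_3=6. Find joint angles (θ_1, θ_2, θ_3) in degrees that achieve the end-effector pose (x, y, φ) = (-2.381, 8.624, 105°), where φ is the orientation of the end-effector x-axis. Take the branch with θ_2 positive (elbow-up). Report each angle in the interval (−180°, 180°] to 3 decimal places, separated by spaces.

wrist centre = target − a_3·(cos φ, sin φ) = (-0.8281, 2.8284)
cos θ_2 = (8.6858−2²−4²)/(2·2·4) = -0.7071; θ_2 = 135.0024° (elbow-up)
β = atan2(2.8284,-0.8281) = 106.3185°; ψ = atan2(2.8283,-0.8285) = 106.3277°
θ_1 = β − ψ = -0.0093°
θ_3 = φ − θ_1 − θ_2 = -29.9931° (wrapped to (-180°,180°])

-0.009 135.002 -29.993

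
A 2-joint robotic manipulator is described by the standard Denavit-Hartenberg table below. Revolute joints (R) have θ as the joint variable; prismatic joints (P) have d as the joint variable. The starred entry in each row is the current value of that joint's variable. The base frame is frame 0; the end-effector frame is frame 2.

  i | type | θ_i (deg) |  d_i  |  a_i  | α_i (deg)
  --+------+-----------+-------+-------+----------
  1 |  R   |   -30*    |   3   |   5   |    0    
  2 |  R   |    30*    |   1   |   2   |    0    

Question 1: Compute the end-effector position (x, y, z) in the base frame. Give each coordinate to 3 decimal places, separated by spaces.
after link 1: o_1 = (4.3301, -2.5000, 3.0000)
after link 2: o_2 = (6.3301, -2.5000, 4.0000)

6.330 -2.500 4.000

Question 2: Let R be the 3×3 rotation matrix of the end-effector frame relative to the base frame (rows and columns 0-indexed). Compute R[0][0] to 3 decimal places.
1.000

End-effector x-axis (col 0 of R) = (1.0000,0.0000,0.0000)
R[0][0] = 1.0000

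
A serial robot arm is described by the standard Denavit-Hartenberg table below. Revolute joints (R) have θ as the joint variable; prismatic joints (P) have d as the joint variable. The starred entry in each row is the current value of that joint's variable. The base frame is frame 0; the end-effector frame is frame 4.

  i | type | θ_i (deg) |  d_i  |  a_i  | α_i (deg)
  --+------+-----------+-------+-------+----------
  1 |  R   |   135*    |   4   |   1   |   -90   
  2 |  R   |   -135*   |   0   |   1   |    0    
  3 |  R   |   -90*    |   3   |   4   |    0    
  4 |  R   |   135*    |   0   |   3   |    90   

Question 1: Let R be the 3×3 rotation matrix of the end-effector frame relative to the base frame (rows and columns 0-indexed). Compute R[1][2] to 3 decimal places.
End-effector z-axis (col 2 of R) = (0.7071,-0.7071,0.0000)
R[1][2] = -0.7071

-0.707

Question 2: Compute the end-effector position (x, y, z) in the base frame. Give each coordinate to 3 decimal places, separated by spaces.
after link 1: o_1 = (-0.7071, 0.7071, 4.0000)
after link 2: o_2 = (-0.2071, 0.2071, 4.7071)
after link 3: o_3 = (-0.3284, -3.9142, 1.8787)
after link 4: o_4 = (-0.3284, -3.9142, 4.8787)

-0.328 -3.914 4.879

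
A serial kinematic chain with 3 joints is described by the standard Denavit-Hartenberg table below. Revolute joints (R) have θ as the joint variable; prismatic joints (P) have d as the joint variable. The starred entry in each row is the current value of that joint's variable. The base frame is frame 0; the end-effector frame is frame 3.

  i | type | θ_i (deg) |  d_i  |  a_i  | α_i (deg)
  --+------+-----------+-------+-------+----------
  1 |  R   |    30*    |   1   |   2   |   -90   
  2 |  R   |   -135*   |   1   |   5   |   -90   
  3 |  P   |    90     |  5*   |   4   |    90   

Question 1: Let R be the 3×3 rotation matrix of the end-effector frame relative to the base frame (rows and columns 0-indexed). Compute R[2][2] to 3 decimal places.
End-effector z-axis (col 2 of R) = (-0.6124,-0.3536,0.7071)
R[2][2] = 0.7071

0.707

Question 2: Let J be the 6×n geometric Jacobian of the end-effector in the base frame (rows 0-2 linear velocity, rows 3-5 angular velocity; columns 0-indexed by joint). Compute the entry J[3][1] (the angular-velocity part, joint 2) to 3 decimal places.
-0.500

axis z_1 = (-0.5000,0.8660,0.0000); lever o_n−o_1 = (1.5000,-2.5981,7.0711)
cross product → J_v[:, 1] = (6.1237,3.5355,-0.0000)
J_ω[:, 1] = z_1
entry J[3][1] = -0.5000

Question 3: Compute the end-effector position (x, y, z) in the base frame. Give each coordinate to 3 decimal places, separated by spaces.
after link 1: o_1 = (1.7321, 1.0000, 1.0000)
after link 2: o_2 = (-1.8298, 0.0983, 4.5355)
after link 3: o_3 = (3.2321, -1.5981, 8.0711)

3.232 -1.598 8.071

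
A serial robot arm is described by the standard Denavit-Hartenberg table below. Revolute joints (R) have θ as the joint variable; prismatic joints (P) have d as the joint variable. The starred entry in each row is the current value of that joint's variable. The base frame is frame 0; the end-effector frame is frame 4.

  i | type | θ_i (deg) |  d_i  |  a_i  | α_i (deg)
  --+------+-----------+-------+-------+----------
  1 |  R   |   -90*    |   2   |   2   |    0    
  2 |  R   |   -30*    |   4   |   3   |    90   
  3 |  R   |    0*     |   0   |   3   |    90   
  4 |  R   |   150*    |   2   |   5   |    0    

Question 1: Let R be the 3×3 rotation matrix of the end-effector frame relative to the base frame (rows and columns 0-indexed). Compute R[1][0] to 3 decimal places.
End-effector x-axis (col 0 of R) = (-0.0000,1.0000,0.0000)
R[1][0] = 1.0000

1.000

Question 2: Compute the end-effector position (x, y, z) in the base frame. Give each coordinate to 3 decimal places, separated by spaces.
after link 1: o_1 = (0.0000, -2.0000, 2.0000)
after link 2: o_2 = (-1.5000, -4.5981, 6.0000)
after link 3: o_3 = (-3.0000, -7.1962, 6.0000)
after link 4: o_4 = (-3.0000, -2.1962, 4.0000)

-3.000 -2.196 4.000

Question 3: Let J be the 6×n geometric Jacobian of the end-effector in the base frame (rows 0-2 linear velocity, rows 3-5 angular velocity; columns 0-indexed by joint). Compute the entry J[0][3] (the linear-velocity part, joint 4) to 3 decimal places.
axis z_3 = (-0.0000,0.0000,-1.0000); lever o_n−o_3 = (0.0000,5.0000,-2.0000)
cross product → J_v[:, 3] = (5.0000,-0.0000,-0.0000)
J_ω[:, 3] = z_3
entry J[0][3] = 5.0000

5.000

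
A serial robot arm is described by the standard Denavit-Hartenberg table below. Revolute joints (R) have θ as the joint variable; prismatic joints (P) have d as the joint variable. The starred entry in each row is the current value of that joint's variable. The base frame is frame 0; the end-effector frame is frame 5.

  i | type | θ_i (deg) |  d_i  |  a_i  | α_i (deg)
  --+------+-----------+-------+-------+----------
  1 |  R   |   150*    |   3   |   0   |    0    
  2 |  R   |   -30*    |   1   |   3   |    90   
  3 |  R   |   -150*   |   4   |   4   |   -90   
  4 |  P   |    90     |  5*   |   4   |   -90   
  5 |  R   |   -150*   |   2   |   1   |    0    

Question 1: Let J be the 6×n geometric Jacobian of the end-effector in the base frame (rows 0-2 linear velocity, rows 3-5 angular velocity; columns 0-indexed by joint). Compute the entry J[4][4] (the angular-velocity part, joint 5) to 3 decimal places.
0.750

axis z_4 = (-0.4330,0.7500,0.5000); lever o_n−o_4 = (-0.2410,2.1495,0.5670)
cross product → J_v[:, 4] = (-0.6495,0.1250,-0.7500)
J_ω[:, 4] = z_4
entry J[4][4] = 0.7500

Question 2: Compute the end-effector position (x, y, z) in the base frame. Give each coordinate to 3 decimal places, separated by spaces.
after link 1: o_1 = (0.0000, 0.0000, 3.0000)
after link 2: o_2 = (-1.5000, 2.5981, 4.0000)
after link 3: o_3 = (3.6962, 1.5981, 2.0000)
after link 4: o_4 = (-1.0179, 1.7631, -2.3301)
after link 5: o_5 = (-1.2590, 3.9127, -1.7631)

-1.259 3.913 -1.763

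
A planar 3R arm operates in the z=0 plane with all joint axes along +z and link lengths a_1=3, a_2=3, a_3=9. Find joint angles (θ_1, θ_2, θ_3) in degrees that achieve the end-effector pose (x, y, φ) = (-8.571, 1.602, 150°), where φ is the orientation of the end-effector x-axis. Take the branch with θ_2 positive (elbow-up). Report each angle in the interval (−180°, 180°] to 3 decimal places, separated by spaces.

wrist centre = target − a_3·(cos φ, sin φ) = (-0.7768, -2.8980)
cos θ_2 = (9.0018−3²−3²)/(2·3·3) = -0.4999; θ_2 = 119.9935° (elbow-up)
β = atan2(-2.8980,-0.7768) = -105.0047°; ψ = atan2(2.5982,1.5003) = 59.9967°
θ_1 = β − ψ = -165.0014°
θ_3 = φ − θ_1 − θ_2 = -164.9920° (wrapped to (-180°,180°])

-165.001 119.993 -164.992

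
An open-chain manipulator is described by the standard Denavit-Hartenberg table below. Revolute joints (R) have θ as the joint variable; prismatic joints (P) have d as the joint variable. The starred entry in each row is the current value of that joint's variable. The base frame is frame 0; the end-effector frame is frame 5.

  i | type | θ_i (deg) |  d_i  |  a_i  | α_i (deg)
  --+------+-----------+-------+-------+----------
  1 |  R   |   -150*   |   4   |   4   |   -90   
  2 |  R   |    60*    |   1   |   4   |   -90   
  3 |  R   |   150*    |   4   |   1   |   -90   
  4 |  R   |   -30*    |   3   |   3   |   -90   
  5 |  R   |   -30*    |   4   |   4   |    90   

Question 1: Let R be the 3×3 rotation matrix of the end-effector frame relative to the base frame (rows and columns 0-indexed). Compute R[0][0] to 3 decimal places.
End-effector x-axis (col 0 of R) = (0.7433,0.3621,0.5625)
R[0][0] = 0.7433

0.743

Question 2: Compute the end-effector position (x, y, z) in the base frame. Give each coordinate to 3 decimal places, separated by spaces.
after link 1: o_1 = (-3.4641, -2.0000, 4.0000)
after link 2: o_2 = (-4.6962, -3.8660, 0.5359)
after link 3: o_3 = (-1.5712, -1.4845, -0.7141)
after link 4: o_4 = (1.8272, -1.0224, 1.7835)
after link 5: o_5 = (2.4522, 0.2252, 7.2655)

2.452 0.225 7.266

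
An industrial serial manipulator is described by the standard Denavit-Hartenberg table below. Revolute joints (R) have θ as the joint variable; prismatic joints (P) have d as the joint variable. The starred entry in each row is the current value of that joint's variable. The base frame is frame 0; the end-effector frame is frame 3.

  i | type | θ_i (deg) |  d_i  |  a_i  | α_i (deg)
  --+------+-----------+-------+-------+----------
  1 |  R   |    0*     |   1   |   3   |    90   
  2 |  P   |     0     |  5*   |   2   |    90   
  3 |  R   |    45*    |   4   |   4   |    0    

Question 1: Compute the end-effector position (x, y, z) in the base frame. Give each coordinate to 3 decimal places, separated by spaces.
after link 1: o_1 = (3.0000, 0.0000, 1.0000)
after link 2: o_2 = (5.0000, -5.0000, 1.0000)
after link 3: o_3 = (7.8284, -7.8284, -3.0000)

7.828 -7.828 -3.000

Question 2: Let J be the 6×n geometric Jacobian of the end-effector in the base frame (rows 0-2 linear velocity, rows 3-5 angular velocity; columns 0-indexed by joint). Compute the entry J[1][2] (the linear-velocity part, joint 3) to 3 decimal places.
axis z_2 = (0.0000,-0.0000,-1.0000); lever o_n−o_2 = (2.8284,-2.8284,-4.0000)
cross product → J_v[:, 2] = (-2.8284,-2.8284,0.0000)
J_ω[:, 2] = z_2
entry J[1][2] = -2.8284

-2.828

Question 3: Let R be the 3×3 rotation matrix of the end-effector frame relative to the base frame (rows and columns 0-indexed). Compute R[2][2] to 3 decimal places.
End-effector z-axis (col 2 of R) = (0.0000,-0.0000,-1.0000)
R[2][2] = -1.0000

-1.000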